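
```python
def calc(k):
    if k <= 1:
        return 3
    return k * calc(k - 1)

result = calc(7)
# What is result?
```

calc(7) = 7 * 6 * 5 * 4 * 3 * 2 * 3 = 15120

Answer: 15120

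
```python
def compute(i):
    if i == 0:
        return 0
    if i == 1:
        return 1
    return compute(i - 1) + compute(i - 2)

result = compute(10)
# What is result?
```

Build up from base cases: compute(0)=0, compute(1)=1, compute(2)=1, compute(3)=2, compute(4)=3, compute(5)=5, compute(6)=8, ..., compute(10)=55

Answer: 55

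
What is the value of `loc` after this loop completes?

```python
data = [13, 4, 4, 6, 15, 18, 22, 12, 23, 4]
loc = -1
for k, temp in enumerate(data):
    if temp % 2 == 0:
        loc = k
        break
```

First even number index in [13, 4, 4, 6, 15, 18, 22, 12, 23, 4]
`loc` takes the values: -1 → 1

Answer: 1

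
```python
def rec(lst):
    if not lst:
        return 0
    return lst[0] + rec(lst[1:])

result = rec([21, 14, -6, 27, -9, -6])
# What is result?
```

21 + 14 + (-6) + 27 + (-9) + (-6) + 0 = 41

Answer: 41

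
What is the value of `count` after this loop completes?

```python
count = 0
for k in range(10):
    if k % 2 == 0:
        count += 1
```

Count numbers divisible by 2 in range(10)
`count` takes the values: 0 → 1 → 2 → 3 → 4 → 5

Answer: 5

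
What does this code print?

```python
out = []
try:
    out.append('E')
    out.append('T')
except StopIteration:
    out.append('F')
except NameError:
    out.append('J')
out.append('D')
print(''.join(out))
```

Execution trace: 'E' (try body) → 'T' (try body, no exception) → 'D' (after the try/except). Output: ETD

Answer: ETD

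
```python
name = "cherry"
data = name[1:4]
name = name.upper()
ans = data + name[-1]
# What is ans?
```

Trace:
`name = "cherry"` → name = 'cherry'
`data = name[1:4]` → data = 'her'
`name = name.upper()` → name = 'CHERRY'
`ans = data + name[-1]` → ans = 'herY'
So ans = 'herY'

Answer: 'herY'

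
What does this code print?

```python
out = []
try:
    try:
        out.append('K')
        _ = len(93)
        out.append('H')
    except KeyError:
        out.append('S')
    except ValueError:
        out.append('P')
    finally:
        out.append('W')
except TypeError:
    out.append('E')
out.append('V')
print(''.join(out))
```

Execution trace: 'K' (try body) → 'W' (finally) → 'E' (outer except TypeError) → 'V' (after the try/except). Output: KWEV

Answer: KWEV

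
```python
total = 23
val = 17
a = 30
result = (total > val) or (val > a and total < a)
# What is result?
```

Trace:
`total = 23` → total = 23
`val = 17` → val = 17
`a = 30` → a = 30
`result = (total > val) or (val > a and total < a)` → result = True
So result = True

Answer: True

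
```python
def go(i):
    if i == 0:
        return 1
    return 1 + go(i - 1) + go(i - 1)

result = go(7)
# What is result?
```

go(i) = 1 + 2·go(i-1), go(0)=1. Closed form: (1+1)·2^7 - 1 = 255.

Answer: 255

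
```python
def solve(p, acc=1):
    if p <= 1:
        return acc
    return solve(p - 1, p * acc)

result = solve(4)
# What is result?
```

Accumulator trace (n, acc): (4, 1) -> (3, 4) -> (2, 12) -> (1, 24) -> return 24

Answer: 24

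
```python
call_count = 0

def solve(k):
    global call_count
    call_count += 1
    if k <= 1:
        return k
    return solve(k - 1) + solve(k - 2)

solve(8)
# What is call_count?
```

Calls(k) = 1 + Calls(k-1) + Calls(k-2); Calls(0)=Calls(1)=1. For k=8 this gives 67.

Answer: 67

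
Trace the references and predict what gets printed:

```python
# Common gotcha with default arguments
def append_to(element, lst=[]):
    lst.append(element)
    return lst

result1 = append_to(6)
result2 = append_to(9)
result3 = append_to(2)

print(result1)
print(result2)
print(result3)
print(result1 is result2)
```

Key concept: mutable default argument gotcha.
Step by step:
`result1 = append_to(6)` → result1 = [6]
`result2 = append_to(9)` → result1 = [6, 9] (same object as result2); result2 = [6, 9] (same object as result1)
`result3 = append_to(2)` → result1 = [6, 9, 2] (same object as result2, result3); result2 = [6, 9, 2] (same object as result1, result3); result3 = [6, 9, 2] (same object as result1, result2)
`print(result1)` → prints [6, 9, 2]
`print(result2)` → prints [6, 9, 2]
`print(result3)` → prints [6, 9, 2]
`print(result1 is result2)` → prints True

Answer:
[6, 9, 2]
[6, 9, 2]
[6, 9, 2]
True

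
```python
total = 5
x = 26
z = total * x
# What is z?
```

Trace:
`total = 5` → total = 5
`x = 26` → x = 26
`z = total * x` → z = 130
So z = 130

Answer: 130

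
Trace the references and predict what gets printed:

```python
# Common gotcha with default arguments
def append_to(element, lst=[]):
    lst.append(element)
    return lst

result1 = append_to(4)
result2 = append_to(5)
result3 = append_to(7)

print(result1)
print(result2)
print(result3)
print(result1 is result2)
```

Key concept: mutable default argument gotcha.
Step by step:
`result1 = append_to(4)` → result1 = [4]
`result2 = append_to(5)` → result1 = [4, 5] (same object as result2); result2 = [4, 5] (same object as result1)
`result3 = append_to(7)` → result1 = [4, 5, 7] (same object as result2, result3); result2 = [4, 5, 7] (same object as result1, result3); result3 = [4, 5, 7] (same object as result1, result2)
`print(result1)` → prints [4, 5, 7]
`print(result2)` → prints [4, 5, 7]
`print(result3)` → prints [4, 5, 7]
`print(result1 is result2)` → prints True

Answer:
[4, 5, 7]
[4, 5, 7]
[4, 5, 7]
True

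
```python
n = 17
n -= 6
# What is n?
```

Trace:
`n = 17` → n = 17
`n -= 6` → n = 11
So n = 11

Answer: 11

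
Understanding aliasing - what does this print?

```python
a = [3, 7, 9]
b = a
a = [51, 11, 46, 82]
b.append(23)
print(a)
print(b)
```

Key concept: rebinding vs mutation: a is rebound to a new list, b still points at the original.
Step by step:
`a = [3, 7, 9]` → a = [3, 7, 9]
`b = a` → b = [3, 7, 9] (same object as a)
`a = [51, 11, 46, 82]` → a = [51, 11, 46, 82]
`b.append(23)` → b = [3, 7, 9, 23]
`print(a)` → prints [51, 11, 46, 82]
`print(b)` → prints [3, 7, 9, 23]

Answer:
[51, 11, 46, 82]
[3, 7, 9, 23]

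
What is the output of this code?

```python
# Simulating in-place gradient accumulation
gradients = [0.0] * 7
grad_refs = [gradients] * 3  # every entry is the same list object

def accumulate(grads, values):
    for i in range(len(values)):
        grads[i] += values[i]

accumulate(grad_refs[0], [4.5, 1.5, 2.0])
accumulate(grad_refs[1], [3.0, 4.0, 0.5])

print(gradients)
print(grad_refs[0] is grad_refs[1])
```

Key concept: gradient accumulation aliasing.
Step by step:
`gradients = [0.0] * 7` → gradients = [0.0, 0.0, 0.0, 0.0, 0.0, 0.0, 0.0]
`grad_refs = [gradients] * 3` → grad_refs = [[0.0, 0.0, 0.0, 0.0, 0.0, 0.0, 0.0], [0.0, 0.0, 0.0, 0.0, 0.0, 0.0, 0.0], [0.0, 0.0, 0.0, 0.0, 0.0, 0.0, 0.0]]
`accumulate(grad_refs[0], [4.5, 1.5, 2.0])` → gradients = [4.5, 1.5, 2.0, 0.0, 0.0, 0.0, 0.0]; grad_refs = [[4.5, 1.5, 2.0, 0.0, 0.0, 0.0, 0.0], [4.5, 1.5, 2.0, 0.0, 0.0, 0.0, 0.0], [4.5, 1.5, 2.0, 0.0, 0.0, 0.0, 0.0]]
`accumulate(grad_refs[1], [3.0, 4.0, 0.5])` → gradients = [7.5, 5.5, 2.5, 0.0, 0.0, 0.0, 0.0]; grad_refs = [[7.5, 5.5, 2.5, 0.0, 0.0, 0.0, 0.0], [7.5, 5.5, 2.5, 0.0, 0.0, 0.0, 0.0], [7.5, 5.5, 2.5, 0.0, 0.0, 0.0, 0.0]]
`print(gradients)` → prints [7.5, 5.5, 2.5, 0.0, 0.0, 0.0, 0.0]
`print(grad_refs[0] is grad_refs[1])` → prints True

Answer:
[7.5, 5.5, 2.5, 0.0, 0.0, 0.0, 0.0]
True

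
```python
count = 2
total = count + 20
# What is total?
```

Trace:
`count = 2` → count = 2
`total = count + 20` → total = 22
So total = 22

Answer: 22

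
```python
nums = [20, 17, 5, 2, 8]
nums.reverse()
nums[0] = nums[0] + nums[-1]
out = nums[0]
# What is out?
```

Trace:
`nums = [20, 17, 5, 2, 8]` → nums = [20, 17, 5, 2, 8]
`nums.reverse()` → nums = [8, 2, 5, 17, 20]
`nums[0] = nums[0] + nums[-1]` → nums = [28, 2, 5, 17, 20]
`out = nums[0]` → out = 28
So out = 28

Answer: 28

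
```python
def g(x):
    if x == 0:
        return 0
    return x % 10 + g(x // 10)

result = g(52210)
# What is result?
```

Sum of digits of 52210: 0 + 1 + 2 + 2 + 5 = 10

Answer: 10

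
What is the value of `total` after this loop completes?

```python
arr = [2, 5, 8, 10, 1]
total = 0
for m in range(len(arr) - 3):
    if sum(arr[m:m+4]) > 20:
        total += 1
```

Count windows with sum > 20
`total` takes the values: 0 → 1 → 2

Answer: 2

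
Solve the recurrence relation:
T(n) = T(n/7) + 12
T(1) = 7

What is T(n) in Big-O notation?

Each step divides n by 7 and adds 12. After log_7(n) steps we reach T(1)=7. So T(n) = 12·log_7(n) + 7 = O(log n).

Answer: O(log n)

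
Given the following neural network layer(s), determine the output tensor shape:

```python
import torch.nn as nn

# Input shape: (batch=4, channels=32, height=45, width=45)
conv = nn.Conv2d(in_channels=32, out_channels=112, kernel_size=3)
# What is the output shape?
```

Input: (4, 32, 45, 45) -> Output: (4, 112, 43, 43)

Answer: (4, 112, 43, 43)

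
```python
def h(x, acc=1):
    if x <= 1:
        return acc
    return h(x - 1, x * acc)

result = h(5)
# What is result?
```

Accumulator trace (n, acc): (5, 1) -> (4, 5) -> (3, 20) -> (2, 60) -> (1, 120) -> return 120

Answer: 120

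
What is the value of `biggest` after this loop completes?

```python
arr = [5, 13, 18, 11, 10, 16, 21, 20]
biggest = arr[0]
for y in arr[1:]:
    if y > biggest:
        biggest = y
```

Maximum of [5, 13, 18, 11, 10, 16, 21, 20]
`biggest` takes the values: 5 → 13 → 18 → 21

Answer: 21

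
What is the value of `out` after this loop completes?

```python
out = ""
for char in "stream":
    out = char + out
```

Reverse 'stream'
`out` takes the values: "" → "s" → "ts" → "rts" → "erts" → "aerts" → "maerts"

Answer: "maerts"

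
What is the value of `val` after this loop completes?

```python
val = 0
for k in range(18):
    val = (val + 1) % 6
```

Increment mod 6, 18 times = 0
`val` takes the values: 0 → 1 → 2 → 3 → 4 → 5 → 0 → 1 → 2 → 3 → 4 → 5 → 0 → 1 → 2 → 3 → 4 → 5 → 0

Answer: 0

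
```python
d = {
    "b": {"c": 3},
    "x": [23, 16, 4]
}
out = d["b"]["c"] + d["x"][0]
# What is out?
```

Trace:
`d = { ...` → d = {'b': {'c': 3}, 'x': [23, 16, 4]}
`out = d["b"]["c"] + d["x"][0]` → out = 26
So out = 26

Answer: 26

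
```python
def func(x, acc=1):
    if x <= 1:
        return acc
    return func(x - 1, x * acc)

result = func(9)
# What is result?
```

Accumulator trace (n, acc): (9, 1) -> (8, 9) -> (7, 72) -> (6, 504) -> (5, 3024) -> (4, 15120) -> (3, 60480) -> (2, 181440) -> (1, 362880) -> return 362880

Answer: 362880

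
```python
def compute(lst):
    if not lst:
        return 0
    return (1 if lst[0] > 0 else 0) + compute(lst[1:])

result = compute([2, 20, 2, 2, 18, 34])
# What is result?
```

Count of positive elements in [2, 20, 2, 2, 18, 34] = 6

Answer: 6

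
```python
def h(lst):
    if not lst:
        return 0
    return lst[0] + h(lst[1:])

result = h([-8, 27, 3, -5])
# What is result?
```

(-8) + 27 + 3 + (-5) + 0 = 17

Answer: 17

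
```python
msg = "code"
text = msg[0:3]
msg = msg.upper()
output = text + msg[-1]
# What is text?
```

Trace:
`msg = "code"` → msg = 'code'
`text = msg[0:3]` → text = 'cod'
`msg = msg.upper()` → msg = 'CODE'
`output = text + msg[-1]` → output = 'codE'
So text = 'cod'

Answer: 'cod'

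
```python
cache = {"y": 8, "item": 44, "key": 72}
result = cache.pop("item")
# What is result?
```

Trace:
`cache = {"y": 8, "item": 44, "key": 72}` → cache = {'y': 8, 'item': 44, 'key': 72}
`result = cache.pop("item")` → cache = {'y': 8, 'key': 72}; result = 44
So result = 44

Answer: 44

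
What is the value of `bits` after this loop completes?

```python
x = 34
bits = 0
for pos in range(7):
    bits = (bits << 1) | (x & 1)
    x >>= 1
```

Reverse lowest 7 bits of 34
`bits` takes the values: 0 → 1 → 2 → 4 → 8 → 17 → 34

Answer: 34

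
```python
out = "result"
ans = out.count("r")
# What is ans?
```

Trace:
`out = "result"` → out = 'result'
`ans = out.count("r")` → ans = 1
So ans = 1

Answer: 1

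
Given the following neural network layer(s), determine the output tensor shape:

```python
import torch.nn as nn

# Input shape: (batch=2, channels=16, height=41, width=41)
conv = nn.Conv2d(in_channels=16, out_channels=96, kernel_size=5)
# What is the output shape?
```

Input: (2, 16, 41, 41) -> Output: (2, 96, 37, 37)

Answer: (2, 96, 37, 37)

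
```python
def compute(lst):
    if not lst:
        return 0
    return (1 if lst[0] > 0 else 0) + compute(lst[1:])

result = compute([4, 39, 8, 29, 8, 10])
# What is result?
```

Count of positive elements in [4, 39, 8, 29, 8, 10] = 6

Answer: 6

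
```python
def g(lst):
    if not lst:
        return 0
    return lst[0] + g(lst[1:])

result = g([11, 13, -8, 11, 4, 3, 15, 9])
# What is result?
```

11 + 13 + (-8) + 11 + 4 + 3 + 15 + 9 + 0 = 58

Answer: 58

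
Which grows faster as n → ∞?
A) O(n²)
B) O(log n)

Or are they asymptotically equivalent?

O(n²) vs O(log n): Higher order terms dominate.

Answer: A) O(n²) grows faster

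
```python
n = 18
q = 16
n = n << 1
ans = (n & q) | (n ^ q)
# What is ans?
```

Trace:
`n = 18` → n = 18
`q = 16` → q = 16
`n = n << 1` → n = 36
`ans = (n & q) | (n ^ q)` → ans = 52
So ans = 52

Answer: 52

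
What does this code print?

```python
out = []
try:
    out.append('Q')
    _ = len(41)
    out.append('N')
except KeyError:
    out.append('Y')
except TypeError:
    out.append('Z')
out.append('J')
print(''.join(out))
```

Execution trace: 'Q' (try body) → 'Z' (except TypeError) → 'J' (after the try/except). Output: QZJ

Answer: QZJ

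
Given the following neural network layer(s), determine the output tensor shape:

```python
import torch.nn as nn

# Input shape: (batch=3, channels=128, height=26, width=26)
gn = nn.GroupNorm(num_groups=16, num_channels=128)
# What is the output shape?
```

Input: (3, 128, 26, 26) -> Output: (3, 128, 26, 26)

Answer: (3, 128, 26, 26)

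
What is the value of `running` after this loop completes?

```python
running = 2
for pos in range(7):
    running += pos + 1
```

Start at 2, add 1 to 7 = 30
`running` takes the values: 2 → 3 → 5 → 8 → 12 → 17 → 23 → 30

Answer: 30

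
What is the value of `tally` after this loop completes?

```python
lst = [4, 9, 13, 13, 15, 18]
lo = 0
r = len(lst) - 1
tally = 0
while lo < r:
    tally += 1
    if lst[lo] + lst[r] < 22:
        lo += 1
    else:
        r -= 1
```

Steps to find pair summing to 22
`tally` takes the values: 0 → 1 → 2 → 3 → 4 → 5

Answer: 5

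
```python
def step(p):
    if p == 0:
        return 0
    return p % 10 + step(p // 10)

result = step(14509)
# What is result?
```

Sum of digits of 14509: 9 + 0 + 5 + 4 + 1 = 19

Answer: 19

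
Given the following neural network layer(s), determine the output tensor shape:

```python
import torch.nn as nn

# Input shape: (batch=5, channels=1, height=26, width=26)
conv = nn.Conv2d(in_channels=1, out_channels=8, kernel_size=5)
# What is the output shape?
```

Input: (5, 1, 26, 26) -> Output: (5, 8, 22, 22)

Answer: (5, 8, 22, 22)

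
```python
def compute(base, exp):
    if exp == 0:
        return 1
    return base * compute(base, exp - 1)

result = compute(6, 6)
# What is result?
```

compute(6, 6) = 6 * 6 * 6 * 6 * 6 * 6 = 46656

Answer: 46656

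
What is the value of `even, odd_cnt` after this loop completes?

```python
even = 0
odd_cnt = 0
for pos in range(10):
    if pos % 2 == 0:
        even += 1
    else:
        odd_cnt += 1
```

Count evens and odds in range(10)
`even, odd_cnt` takes the values: (0, 0) → (1, 0) → (1, 1) → (2, 1) → (2, 2) → (3, 2) → (3, 3) → (4, 3) → (4, 4) → (5, 4) → (5, 5)

Answer: 5, 5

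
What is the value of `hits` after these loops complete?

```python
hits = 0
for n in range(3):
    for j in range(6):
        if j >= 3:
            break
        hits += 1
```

Inner breaks at 3, outer runs 3 times
`hits` takes the values: 0 → 1 → 2 → 3 → 4 → 5 → 6 → 7 → 8 → 9

Answer: 9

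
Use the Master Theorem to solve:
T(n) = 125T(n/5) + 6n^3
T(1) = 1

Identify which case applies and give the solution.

a=125, b=5, f(n)=6n^3. log_5(125) = 3. Since c=3 = 3, Case 2 applies: T(n) = Θ(n^log_b(a) · log n) = O(n^3 log n).

Answer: O(n^3 log n) - Case 2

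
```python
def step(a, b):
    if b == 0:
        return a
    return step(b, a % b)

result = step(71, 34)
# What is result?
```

step(71, 34) -> step(34, 3) -> step(3, 1) -> step(1, 0) -> 1

Answer: 1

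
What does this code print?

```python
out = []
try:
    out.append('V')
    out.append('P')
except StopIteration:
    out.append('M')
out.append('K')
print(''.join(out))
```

Execution trace: 'V' (try body) → 'P' (try body, no exception) → 'K' (after the try/except). Output: VPK

Answer: VPK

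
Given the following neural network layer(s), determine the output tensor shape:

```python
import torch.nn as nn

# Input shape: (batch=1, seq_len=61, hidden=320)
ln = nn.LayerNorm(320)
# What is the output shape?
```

Input: (1, 61, 320) -> Output: (1, 61, 320)

Answer: (1, 61, 320)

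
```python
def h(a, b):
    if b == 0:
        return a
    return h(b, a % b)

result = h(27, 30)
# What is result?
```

h(27, 30) -> h(30, 27) -> h(27, 3) -> h(3, 0) -> 3

Answer: 3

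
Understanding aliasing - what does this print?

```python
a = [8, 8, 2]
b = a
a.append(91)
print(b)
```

Key concept: basic list aliasing.
Step by step:
`a = [8, 8, 2]` → a = [8, 8, 2]
`b = a` → b = [8, 8, 2] (same object as a)
`a.append(91)` → a = [8, 8, 2, 91] (same object as b); b = [8, 8, 2, 91] (same object as a)
`print(b)` → prints [8, 8, 2, 91]

Answer: [8, 8, 2, 91]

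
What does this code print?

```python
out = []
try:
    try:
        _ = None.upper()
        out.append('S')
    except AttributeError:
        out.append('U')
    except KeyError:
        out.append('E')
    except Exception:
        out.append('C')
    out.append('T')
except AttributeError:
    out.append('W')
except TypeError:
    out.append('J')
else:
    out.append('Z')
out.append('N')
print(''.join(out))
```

Execution trace: 'U' (inner except AttributeError) → 'T' (try body, no exception) → 'Z' (else) → 'N' (after the try/except). Output: UTZN

Answer: UTZN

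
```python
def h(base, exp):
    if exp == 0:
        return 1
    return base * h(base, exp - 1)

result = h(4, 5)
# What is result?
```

h(4, 5) = 4 * 4 * 4 * 4 * 4 = 1024

Answer: 1024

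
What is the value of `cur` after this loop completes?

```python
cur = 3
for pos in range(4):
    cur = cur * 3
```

Multiply by 3, 4 times: 3 * 3^4 = 243
`cur` takes the values: 3 → 9 → 27 → 81 → 243

Answer: 243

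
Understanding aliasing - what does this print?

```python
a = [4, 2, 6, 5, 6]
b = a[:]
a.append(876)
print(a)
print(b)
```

Key concept: slice [:] creates copy.
Step by step:
`a = [4, 2, 6, 5, 6]` → a = [4, 2, 6, 5, 6]
`b = a[:]` → b = [4, 2, 6, 5, 6]
`a.append(876)` → a = [4, 2, 6, 5, 6, 876]
`print(a)` → prints [4, 2, 6, 5, 6, 876]
`print(b)` → prints [4, 2, 6, 5, 6]

Answer:
[4, 2, 6, 5, 6, 876]
[4, 2, 6, 5, 6]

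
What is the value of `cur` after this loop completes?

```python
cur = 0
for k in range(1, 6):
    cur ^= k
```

XOR of 1 to 5
`cur` takes the values: 0 → 1 → 3 → 0 → 4 → 1

Answer: 1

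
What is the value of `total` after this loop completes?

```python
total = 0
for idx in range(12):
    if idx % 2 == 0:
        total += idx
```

Sum of even numbers 0 to 11
`total` takes the values: 0 → 2 → 6 → 12 → 20 → 30

Answer: 30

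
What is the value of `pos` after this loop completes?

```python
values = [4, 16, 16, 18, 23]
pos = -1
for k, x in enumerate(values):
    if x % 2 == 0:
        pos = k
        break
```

First even number index in [4, 16, 16, 18, 23]
`pos` takes the values: -1 → 0

Answer: 0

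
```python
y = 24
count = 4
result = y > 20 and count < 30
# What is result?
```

Trace:
`y = 24` → y = 24
`count = 4` → count = 4
`result = y > 20 and count < 30` → result = True
So result = True

Answer: True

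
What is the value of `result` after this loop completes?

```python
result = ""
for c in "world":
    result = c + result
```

Reverse 'world'
`result` takes the values: "" → "w" → "ow" → "row" → "lrow" → "dlrow"

Answer: "dlrow"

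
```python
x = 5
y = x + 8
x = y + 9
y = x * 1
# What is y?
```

Trace:
`x = 5` → x = 5
`y = x + 8` → y = 13
`x = y + 9` → x = 22
`y = x * 1` → y = 22
So y = 22

Answer: 22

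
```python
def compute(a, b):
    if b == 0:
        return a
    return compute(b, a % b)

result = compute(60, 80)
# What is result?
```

compute(60, 80) -> compute(80, 60) -> compute(60, 20) -> compute(20, 0) -> 20

Answer: 20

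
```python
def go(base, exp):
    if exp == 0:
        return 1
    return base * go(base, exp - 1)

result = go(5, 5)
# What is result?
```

go(5, 5) = 5 * 5 * 5 * 5 * 5 = 3125

Answer: 3125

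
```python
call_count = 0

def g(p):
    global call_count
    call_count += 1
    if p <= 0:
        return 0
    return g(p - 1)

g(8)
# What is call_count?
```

Linear recursion stepping by 1: 9 calls from p=8 down to ≤0.

Answer: 9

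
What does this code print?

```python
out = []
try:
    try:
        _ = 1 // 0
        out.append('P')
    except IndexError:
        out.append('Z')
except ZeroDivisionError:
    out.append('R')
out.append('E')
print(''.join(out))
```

Execution trace: 'R' (outer except ZeroDivisionError) → 'E' (after the try/except). Output: RE

Answer: RE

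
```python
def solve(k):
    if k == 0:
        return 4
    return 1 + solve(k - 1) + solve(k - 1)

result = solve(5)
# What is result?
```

solve(k) = 1 + 2·solve(k-1), solve(0)=4. Closed form: (4+1)·2^5 - 1 = 159.

Answer: 159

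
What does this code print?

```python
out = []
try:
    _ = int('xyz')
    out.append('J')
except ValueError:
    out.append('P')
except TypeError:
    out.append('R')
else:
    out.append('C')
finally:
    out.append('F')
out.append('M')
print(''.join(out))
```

Execution trace: 'P' (except ValueError) → 'F' (finally) → 'M' (after the try/except). Output: PFM

Answer: PFM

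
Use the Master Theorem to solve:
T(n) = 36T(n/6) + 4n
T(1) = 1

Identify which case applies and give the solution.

a=36, b=6, f(n)=4n. log_6(36) = 2. Since c=1 < 2, Case 1 applies: T(n) = Θ(n^log_b(a)) = O(n^2).

Answer: O(n^2) - Case 1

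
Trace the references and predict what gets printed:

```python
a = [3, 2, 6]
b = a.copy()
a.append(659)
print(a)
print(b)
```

Key concept: list.copy() creates independent copy.
Step by step:
`a = [3, 2, 6]` → a = [3, 2, 6]
`b = a.copy()` → b = [3, 2, 6]
`a.append(659)` → a = [3, 2, 6, 659]
`print(a)` → prints [3, 2, 6, 659]
`print(b)` → prints [3, 2, 6]

Answer:
[3, 2, 6, 659]
[3, 2, 6]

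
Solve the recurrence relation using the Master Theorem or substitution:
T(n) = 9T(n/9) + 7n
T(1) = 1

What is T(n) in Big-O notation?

By Master Theorem: a=9, b=9, f(n)=7n. Since log_9(9) = 1 and f(n) = Θ(n^1), Case 2 applies. T(n) = O(n log n).

Answer: O(n log n)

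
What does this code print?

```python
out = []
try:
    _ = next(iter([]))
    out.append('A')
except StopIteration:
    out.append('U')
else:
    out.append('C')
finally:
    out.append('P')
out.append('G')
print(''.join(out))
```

Execution trace: 'U' (except StopIteration) → 'P' (finally) → 'G' (after the try/except). Output: UPG

Answer: UPG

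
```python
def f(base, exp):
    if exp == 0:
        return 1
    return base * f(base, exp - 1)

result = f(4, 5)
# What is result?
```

f(4, 5) = 4 * 4 * 4 * 4 * 4 = 1024

Answer: 1024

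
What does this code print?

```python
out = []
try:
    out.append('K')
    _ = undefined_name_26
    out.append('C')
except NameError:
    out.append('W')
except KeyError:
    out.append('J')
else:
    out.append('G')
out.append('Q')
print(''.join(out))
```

Execution trace: 'K' (try body) → 'W' (except NameError) → 'Q' (after the try/except). Output: KWQ

Answer: KWQ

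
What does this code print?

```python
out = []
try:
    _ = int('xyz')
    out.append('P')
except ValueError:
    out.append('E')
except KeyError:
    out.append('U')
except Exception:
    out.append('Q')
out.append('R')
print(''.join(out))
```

Execution trace: 'E' (except ValueError) → 'R' (after the try/except). Output: ER

Answer: ER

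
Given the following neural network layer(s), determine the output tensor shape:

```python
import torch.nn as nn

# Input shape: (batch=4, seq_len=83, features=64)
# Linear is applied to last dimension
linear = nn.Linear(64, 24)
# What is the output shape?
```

Input: (4, 83, 64) -> Output: (4, 83, 24)

Answer: (4, 83, 24)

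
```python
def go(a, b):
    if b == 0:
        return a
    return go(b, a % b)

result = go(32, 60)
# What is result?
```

go(32, 60) -> go(60, 32) -> go(32, 28) -> go(28, 4) -> go(4, 0) -> 4

Answer: 4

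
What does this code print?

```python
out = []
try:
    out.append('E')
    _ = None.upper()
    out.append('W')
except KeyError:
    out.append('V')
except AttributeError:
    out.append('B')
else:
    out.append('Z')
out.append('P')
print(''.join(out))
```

Execution trace: 'E' (try body) → 'B' (except AttributeError) → 'P' (after the try/except). Output: EBP

Answer: EBP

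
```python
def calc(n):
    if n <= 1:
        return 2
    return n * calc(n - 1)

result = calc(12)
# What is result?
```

calc(12) = 12 * 11 * 10 * 9 * 8 * 7 * 6 * 5 * 4 * 3 * 2 * 2 = 958003200

Answer: 958003200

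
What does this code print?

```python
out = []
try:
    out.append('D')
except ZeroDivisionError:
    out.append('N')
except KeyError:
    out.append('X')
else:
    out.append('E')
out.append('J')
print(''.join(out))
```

Execution trace: 'D' (try body, no exception) → 'E' (else) → 'J' (after the try/except). Output: DEJ

Answer: DEJ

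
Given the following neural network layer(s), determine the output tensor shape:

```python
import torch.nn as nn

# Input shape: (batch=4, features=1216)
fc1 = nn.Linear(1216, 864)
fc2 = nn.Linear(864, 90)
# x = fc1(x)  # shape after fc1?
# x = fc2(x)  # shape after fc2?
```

Input: (4, 1216) -> after fc1: (4, 864) -> Output: (4, 90)

Answer: (4, 90)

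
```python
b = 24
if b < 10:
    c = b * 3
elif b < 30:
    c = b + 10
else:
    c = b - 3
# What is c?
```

Trace:
`b = 24` → b = 24
`if b < 10: ...` → b < 10 is False, b < 30 is True → c = 34
So c = 34

Answer: 34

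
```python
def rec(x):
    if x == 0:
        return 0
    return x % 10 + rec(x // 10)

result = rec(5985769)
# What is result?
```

Sum of digits of 5985769: 9 + 6 + 7 + 5 + 8 + 9 + 5 = 49

Answer: 49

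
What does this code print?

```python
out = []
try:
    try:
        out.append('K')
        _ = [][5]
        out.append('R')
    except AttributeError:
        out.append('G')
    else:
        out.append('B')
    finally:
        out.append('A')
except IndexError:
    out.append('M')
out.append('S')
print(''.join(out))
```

Execution trace: 'K' (try body) → 'A' (finally) → 'M' (outer except IndexError) → 'S' (after the try/except). Output: KAMS

Answer: KAMS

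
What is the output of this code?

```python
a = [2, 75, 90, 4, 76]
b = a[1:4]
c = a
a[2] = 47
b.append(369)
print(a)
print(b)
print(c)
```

Key concept: slice vs alias.
Step by step:
`a = [2, 75, 90, 4, 76]` → a = [2, 75, 90, 4, 76]
`b = a[1:4]` → b = [75, 90, 4]
`c = a` → c = [2, 75, 90, 4, 76] (same object as a)
`a[2] = 47` → a = [2, 75, 47, 4, 76] (same object as c); c = [2, 75, 47, 4, 76] (same object as a)
`b.append(369)` → b = [75, 90, 4, 369]
`print(a)` → prints [2, 75, 47, 4, 76]
`print(b)` → prints [75, 90, 4, 369]
`print(c)` → prints [2, 75, 47, 4, 76]

Answer:
[2, 75, 47, 4, 76]
[75, 90, 4, 369]
[2, 75, 47, 4, 76]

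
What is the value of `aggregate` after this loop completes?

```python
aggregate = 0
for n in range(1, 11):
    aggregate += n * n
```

Sum of squares 1² to 10² = 385
`aggregate` takes the values: 0 → 1 → 5 → 14 → 30 → 55 → 91 → 140 → 204 → 285 → 385

Answer: 385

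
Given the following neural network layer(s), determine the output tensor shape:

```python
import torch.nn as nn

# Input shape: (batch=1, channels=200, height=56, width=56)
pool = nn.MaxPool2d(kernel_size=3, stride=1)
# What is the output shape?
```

Input: (1, 200, 56, 56) -> Output: (1, 200, 54, 54)

Answer: (1, 200, 54, 54)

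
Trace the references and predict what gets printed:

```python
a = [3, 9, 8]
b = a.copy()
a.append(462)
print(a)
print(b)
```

Key concept: list.copy() creates independent copy.
Step by step:
`a = [3, 9, 8]` → a = [3, 9, 8]
`b = a.copy()` → b = [3, 9, 8]
`a.append(462)` → a = [3, 9, 8, 462]
`print(a)` → prints [3, 9, 8, 462]
`print(b)` → prints [3, 9, 8]

Answer:
[3, 9, 8, 462]
[3, 9, 8]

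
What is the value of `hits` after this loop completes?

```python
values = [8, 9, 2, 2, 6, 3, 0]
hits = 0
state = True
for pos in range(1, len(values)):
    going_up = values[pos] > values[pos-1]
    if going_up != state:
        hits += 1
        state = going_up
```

Count direction changes in [8, 9, 2, 2, 6, 3, 0]
`hits` takes the values: 0 → 1 → 2 → 3

Answer: 3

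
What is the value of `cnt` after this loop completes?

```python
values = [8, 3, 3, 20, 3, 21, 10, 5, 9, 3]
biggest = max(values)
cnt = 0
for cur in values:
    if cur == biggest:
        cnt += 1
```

Count of max value 21 in [8, 3, 3, 20, 3, 21, 10, 5, 9, 3]
`cnt` takes the values: 0 → 1

Answer: 1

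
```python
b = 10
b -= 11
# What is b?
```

Trace:
`b = 10` → b = 10
`b -= 11` → b = -1
So b = -1

Answer: -1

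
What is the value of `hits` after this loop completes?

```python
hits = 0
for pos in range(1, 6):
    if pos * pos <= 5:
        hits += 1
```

Count numbers where pos² ≤ 5
`hits` takes the values: 0 → 1 → 2

Answer: 2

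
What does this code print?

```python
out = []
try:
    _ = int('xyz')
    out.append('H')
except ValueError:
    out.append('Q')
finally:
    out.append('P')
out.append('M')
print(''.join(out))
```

Execution trace: 'Q' (except ValueError) → 'P' (finally) → 'M' (after the try/except). Output: QPM

Answer: QPM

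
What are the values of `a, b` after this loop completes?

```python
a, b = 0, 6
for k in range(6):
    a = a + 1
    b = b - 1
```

a goes 0→6, b goes 6→0
`a, b` takes the values: (0, 6) → (1, 6) → (1, 5) → (2, 5) → (2, 4) → (3, 4) → (3, 3) → (4, 3) → (4, 2) → (5, 2) → (5, 1) → (6, 1) → (6, 0)

Answer: 6, 0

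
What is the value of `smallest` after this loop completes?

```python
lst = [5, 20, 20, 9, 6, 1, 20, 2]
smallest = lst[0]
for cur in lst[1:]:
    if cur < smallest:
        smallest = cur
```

Minimum of [5, 20, 20, 9, 6, 1, 20, 2]
`smallest` takes the values: 5 → 1

Answer: 1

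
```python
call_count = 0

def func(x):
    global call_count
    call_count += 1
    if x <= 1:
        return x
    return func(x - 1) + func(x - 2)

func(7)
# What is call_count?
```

Calls(x) = 1 + Calls(x-1) + Calls(x-2); Calls(0)=Calls(1)=1. For x=7 this gives 41.

Answer: 41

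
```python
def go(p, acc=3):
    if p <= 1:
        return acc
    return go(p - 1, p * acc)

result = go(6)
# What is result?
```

Accumulator trace (n, acc): (6, 3) -> (5, 18) -> (4, 90) -> (3, 360) -> (2, 1080) -> (1, 2160) -> return 2160

Answer: 2160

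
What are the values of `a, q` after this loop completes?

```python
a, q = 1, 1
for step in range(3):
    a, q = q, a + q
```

Fibonacci: after 3 iterations
`a, q` takes the values: (1, 1) → (1, 2) → (2, 3) → (3, 5)

Answer: 3, 5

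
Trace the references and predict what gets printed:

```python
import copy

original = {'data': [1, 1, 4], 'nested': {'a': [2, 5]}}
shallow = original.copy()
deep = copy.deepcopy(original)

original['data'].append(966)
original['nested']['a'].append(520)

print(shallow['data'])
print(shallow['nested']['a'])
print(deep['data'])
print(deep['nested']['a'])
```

Key concept: comparing shallow vs deep copy.
Step by step:
`original = {'data': [1, 1, 4], 'nested': {'a': [2, 5]}}` → original = {'data': [1, 1, 4], 'nested': {'a': [2, 5]}}
`shallow = original.copy()` → shallow = {'data': [1, 1, 4], 'nested': {'a': [2, 5]}}
`deep = copy.deepcopy(original)` → deep = {'data': [1, 1, 4], 'nested': {'a': [2, 5]}}
`original['data'].append(966)` → original = {'data': [1, 1, 4, 966], 'nested': {'a': [2, 5]}}; shallow = {'data': [1, 1, 4, 966], 'nested': {'a': [2, 5]}}
`original['nested']['a'].append(520)` → original = {'data': [1, 1, 4, 966], 'nested': {'a': [2, 5, 520]}}; shallow = {'data': [1, 1, 4, 966], 'nested': {'a': [2, 5, 520]}}
`print(shallow['data'])` → prints [1, 1, 4, 966]
`print(shallow['nested']['a'])` → prints [2, 5, 520]
`print(deep['data'])` → prints [1, 1, 4]
`print(deep['nested']['a'])` → prints [2, 5]

Answer:
[1, 1, 4, 966]
[2, 5, 520]
[1, 1, 4]
[2, 5]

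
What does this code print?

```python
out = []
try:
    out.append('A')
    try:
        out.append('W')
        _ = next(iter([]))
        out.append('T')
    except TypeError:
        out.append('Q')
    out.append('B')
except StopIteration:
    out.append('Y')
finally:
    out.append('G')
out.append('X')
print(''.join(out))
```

Execution trace: 'A' (try body) → 'W' (inner try body) → 'Y' (except StopIteration) → 'G' (finally) → 'X' (after the try/except). Output: AWYGX

Answer: AWYGX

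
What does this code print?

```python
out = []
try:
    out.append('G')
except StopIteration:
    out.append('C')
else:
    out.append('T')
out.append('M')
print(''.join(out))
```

Execution trace: 'G' (try body, no exception) → 'T' (else) → 'M' (after the try/except). Output: GTM

Answer: GTM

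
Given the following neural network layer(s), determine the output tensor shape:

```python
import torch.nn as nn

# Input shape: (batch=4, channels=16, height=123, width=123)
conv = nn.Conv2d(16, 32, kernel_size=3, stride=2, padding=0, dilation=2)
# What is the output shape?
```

Input: (4, 16, 123, 123) -> Output: (4, 32, 60, 60)

Answer: (4, 32, 60, 60)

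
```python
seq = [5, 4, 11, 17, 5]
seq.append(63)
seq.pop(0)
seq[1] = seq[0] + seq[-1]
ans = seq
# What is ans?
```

Trace:
`seq = [5, 4, 11, 17, 5]` → seq = [5, 4, 11, 17, 5]
`seq.append(63)` → seq = [5, 4, 11, 17, 5, 63]
`seq.pop(0)` → seq = [4, 11, 17, 5, 63]
`seq[1] = seq[0] + seq[-1]` → seq = [4, 67, 17, 5, 63]
`ans = seq` → ans = [4, 67, 17, 5, 63]
So ans = [4, 67, 17, 5, 63]

Answer: [4, 67, 17, 5, 63]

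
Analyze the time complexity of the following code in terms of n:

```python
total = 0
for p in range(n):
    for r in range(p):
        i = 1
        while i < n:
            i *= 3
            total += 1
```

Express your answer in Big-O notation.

Each loop level contributes: n × n × log n. Multiplying the contributions gives O(n^2 log n).

Answer: O(n^2 log n)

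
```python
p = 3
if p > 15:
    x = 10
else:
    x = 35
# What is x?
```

Trace:
`p = 3` → p = 3
`if p > 15: ...` → p > 15 is False, take else branch → x = 35
So x = 35

Answer: 35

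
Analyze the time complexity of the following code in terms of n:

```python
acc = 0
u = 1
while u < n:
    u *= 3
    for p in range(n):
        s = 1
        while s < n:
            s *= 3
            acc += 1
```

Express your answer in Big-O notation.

Each loop level contributes: log n × n × log n. Multiplying the contributions gives O(n log² n).

Answer: O(n log² n)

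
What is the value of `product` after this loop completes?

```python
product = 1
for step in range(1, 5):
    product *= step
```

4! = 24
`product` takes the values: 1 → 2 → 6 → 24

Answer: 24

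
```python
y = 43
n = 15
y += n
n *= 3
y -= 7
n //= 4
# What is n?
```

Trace:
`y = 43` → y = 43
`n = 15` → n = 15
`y += n` → y = 58
`n *= 3` → n = 45
`y -= 7` → y = 51
`n //= 4` → n = 11
So n = 11

Answer: 11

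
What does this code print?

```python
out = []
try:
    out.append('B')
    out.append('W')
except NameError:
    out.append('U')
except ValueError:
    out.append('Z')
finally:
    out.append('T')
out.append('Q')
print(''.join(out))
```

Execution trace: 'B' (try body) → 'W' (try body, no exception) → 'T' (finally) → 'Q' (after the try/except). Output: BWTQ

Answer: BWTQ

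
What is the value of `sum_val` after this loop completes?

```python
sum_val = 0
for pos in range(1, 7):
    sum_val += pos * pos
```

Sum of squares 1² to 6² = 91
`sum_val` takes the values: 0 → 1 → 5 → 14 → 30 → 55 → 91

Answer: 91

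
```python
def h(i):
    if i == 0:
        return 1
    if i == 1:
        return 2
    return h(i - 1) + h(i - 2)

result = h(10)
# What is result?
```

Build up from base cases: h(0)=1, h(1)=2, h(2)=3, h(3)=5, h(4)=8, h(5)=13, h(6)=21, ..., h(10)=144

Answer: 144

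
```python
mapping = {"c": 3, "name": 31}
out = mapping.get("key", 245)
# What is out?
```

Trace:
`mapping = {"c": 3, "name": 31}` → mapping = {'c': 3, 'name': 31}
`out = mapping.get("key", 245)` → out = 245
So out = 245

Answer: 245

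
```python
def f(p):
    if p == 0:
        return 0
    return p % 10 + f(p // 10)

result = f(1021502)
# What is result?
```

Sum of digits of 1021502: 2 + 0 + 5 + 1 + 2 + 0 + 1 = 11

Answer: 11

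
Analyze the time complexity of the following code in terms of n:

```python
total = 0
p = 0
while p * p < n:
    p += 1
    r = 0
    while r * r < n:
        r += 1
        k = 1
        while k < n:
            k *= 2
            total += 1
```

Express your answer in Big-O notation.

Each loop level contributes: √n × √n × log n. Multiplying the contributions gives O(n log n).

Answer: O(n log n)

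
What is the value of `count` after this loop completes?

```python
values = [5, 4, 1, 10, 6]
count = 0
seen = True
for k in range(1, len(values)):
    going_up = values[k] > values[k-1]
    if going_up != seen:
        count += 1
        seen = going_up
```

Count direction changes in [5, 4, 1, 10, 6]
`count` takes the values: 0 → 1 → 2 → 3

Answer: 3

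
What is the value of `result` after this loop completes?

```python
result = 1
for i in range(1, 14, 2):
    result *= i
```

Product of 1, 3, 5, ... up to 13
`result` takes the values: 1 → 3 → 15 → 105 → 945 → 10395 → 135135

Answer: 135135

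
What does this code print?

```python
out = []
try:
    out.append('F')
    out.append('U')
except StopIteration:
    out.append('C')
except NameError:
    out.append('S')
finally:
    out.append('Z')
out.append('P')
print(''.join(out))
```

Execution trace: 'F' (try body) → 'U' (try body, no exception) → 'Z' (finally) → 'P' (after the try/except). Output: FUZP

Answer: FUZP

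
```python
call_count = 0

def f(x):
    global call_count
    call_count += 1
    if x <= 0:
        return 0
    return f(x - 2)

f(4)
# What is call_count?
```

Linear recursion stepping by 2: 3 calls from x=4 down to ≤0.

Answer: 3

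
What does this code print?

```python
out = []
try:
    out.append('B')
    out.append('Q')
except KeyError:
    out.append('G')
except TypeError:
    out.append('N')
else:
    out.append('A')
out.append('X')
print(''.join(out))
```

Execution trace: 'B' (try body) → 'Q' (try body, no exception) → 'A' (else) → 'X' (after the try/except). Output: BQAX

Answer: BQAX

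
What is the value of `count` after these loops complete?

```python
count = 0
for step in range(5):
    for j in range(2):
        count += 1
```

5 * 2 = 10
`count` takes the values: 0 → 1 → 2 → 3 → 4 → 5 → 6 → 7 → 8 → 9 → 10

Answer: 10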